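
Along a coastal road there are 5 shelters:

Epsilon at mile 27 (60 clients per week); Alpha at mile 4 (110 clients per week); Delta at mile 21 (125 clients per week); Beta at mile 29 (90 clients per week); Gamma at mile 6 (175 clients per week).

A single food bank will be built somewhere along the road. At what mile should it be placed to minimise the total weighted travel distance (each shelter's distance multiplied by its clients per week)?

x = 6

For a sum of weighted absolute distances on a line, the optimum is the weighted median (not the mean). Total weight W = 560; half-weight = 280.
Sort by position and accumulate weight:
  mile 4 (Alpha, w=110) → cum 110
  mile 6 (Gamma, w=175) → cum 285  ≥ 280 → median here
  mile 21 (Delta, w=125) → cum 410
  mile 27 (Epsilon, w=60) → cum 470
  mile 29 (Beta, w=90) → cum 560
Optimal location: mile 6.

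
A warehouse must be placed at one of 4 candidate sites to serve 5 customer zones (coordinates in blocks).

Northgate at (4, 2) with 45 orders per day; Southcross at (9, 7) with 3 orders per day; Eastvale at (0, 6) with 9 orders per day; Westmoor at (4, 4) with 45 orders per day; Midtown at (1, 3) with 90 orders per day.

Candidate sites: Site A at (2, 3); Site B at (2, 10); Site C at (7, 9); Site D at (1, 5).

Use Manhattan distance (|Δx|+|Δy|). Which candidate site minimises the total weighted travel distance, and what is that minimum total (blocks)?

Total weighted distance at each candidate:
  Site A (2, 3): total = 438
  Site B (2, 10): total = 1614
  Site C (7, 9): total = 1992
  Site D (1, 5): total = 678
Minimum is at Site A with total 438 blocks.

Site A, total 438 blocks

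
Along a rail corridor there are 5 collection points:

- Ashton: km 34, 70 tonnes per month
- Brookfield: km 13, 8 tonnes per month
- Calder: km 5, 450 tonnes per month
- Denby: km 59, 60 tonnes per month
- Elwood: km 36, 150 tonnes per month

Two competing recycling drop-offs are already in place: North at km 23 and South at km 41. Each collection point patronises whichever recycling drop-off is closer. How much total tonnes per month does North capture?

458

The indifferent point is the midpoint (23+41)/2 = 32; collection points left of it (closer to North at 23) go to North, those right go to South.
  Calder at 5 (w=450) → North
  Brookfield at 13 (w=8) → North
  Ashton at 34 (w=70) → South
  Elwood at 36 (w=150) → South
  Denby at 59 (w=60) → South
North captures 458; South captures 280.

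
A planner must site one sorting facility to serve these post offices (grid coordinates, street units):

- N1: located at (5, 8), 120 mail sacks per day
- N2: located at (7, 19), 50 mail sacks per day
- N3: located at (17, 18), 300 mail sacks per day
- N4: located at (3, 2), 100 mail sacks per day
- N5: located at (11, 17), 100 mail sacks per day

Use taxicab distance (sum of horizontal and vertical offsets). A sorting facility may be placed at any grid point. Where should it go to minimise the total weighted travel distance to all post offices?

Manhattan distance separates: Σwᵢ(|x−xᵢ|+|y−yᵢ|) = Σwᵢ|x−xᵢ| + Σwᵢ|y−yᵢ|, so x and y are optimised independently as 1-D weighted medians.
Total weight W = 670; half = 335.
x-coordinate, sorted with cumulative weight:
  x=3 (N4, w=100) cum 100
  x=5 (N1, w=120) cum 220
  x=7 (N2, w=50) cum 270
  x=11 (N5, w=100) cum 370  ← median
  x=17 (N3, w=300) cum 670
⇒ x* = 11
y-coordinate, sorted with cumulative weight:
  y=2 (N4, w=100) cum 100
  y=8 (N1, w=120) cum 220
  y=17 (N5, w=100) cum 320
  y=18 (N3, w=300) cum 620  ← median
  y=19 (N2, w=50) cum 670
⇒ y* = 18

(11, 18)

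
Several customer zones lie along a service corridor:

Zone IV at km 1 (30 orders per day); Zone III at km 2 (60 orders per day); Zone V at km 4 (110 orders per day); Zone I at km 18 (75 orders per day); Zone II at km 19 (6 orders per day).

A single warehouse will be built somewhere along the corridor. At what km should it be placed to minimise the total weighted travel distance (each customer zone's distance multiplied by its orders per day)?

x = 4

For a sum of weighted absolute distances on a line, the optimum is the weighted median (not the mean). Total weight W = 281; half-weight = 140.5.
Sort by position and accumulate weight:
  km 1 (Zone IV, w=30) → cum 30
  km 2 (Zone III, w=60) → cum 90
  km 4 (Zone V, w=110) → cum 200  ≥ 140.5 → median here
  km 18 (Zone I, w=75) → cum 275
  km 19 (Zone II, w=6) → cum 281
Optimal location: km 4.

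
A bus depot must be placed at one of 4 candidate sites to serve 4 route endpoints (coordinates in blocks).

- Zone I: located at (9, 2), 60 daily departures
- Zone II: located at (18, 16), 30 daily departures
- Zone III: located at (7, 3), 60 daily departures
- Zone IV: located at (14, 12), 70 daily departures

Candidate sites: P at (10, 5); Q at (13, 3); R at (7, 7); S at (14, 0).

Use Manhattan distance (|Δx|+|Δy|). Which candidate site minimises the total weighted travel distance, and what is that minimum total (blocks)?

Total weighted distance at each candidate:
  P (10, 5): total = 1880
  Q (13, 3): total = 1900
  R (7, 7): total = 2100
  S (14, 0): total = 2460
Minimum is at P with total 1880 blocks.

P, total 1880 blocks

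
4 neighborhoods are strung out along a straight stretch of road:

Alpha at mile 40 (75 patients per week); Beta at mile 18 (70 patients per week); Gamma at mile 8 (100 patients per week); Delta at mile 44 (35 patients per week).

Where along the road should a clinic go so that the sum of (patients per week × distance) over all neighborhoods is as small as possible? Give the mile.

x = 18

For a sum of weighted absolute distances on a line, the optimum is the weighted median (not the mean). Total weight W = 280; half-weight = 140.
Sort by position and accumulate weight:
  mile 8 (Gamma, w=100) → cum 100
  mile 18 (Beta, w=70) → cum 170  ≥ 140 → median here
  mile 40 (Alpha, w=75) → cum 245
  mile 44 (Delta, w=35) → cum 280
Optimal location: mile 18.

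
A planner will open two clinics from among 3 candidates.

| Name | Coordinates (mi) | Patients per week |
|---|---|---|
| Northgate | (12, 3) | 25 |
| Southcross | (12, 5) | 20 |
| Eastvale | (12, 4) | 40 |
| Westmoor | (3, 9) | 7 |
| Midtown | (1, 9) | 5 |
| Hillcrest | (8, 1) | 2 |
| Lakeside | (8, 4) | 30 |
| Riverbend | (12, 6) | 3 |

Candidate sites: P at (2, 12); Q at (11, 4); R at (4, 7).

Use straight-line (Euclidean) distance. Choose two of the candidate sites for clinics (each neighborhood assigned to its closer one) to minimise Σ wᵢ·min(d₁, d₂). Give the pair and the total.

{Q, R}, total 242.5

Evaluate every pair (each demand assigned to the nearer of the two):
  {Q, R}: total = 242.5
  {P, Q}: total = 246.8
  {P, R}: total = 950.4
Best pair: {Q, R} with total 242.5.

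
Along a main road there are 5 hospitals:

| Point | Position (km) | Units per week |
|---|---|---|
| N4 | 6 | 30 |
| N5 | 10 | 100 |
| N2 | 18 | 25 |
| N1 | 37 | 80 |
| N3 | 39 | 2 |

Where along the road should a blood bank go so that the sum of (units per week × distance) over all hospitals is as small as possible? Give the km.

x = 10

For a sum of weighted absolute distances on a line, the optimum is the weighted median (not the mean). Total weight W = 237; half-weight = 118.5.
Sort by position and accumulate weight:
  km 6 (N4, w=30) → cum 30
  km 10 (N5, w=100) → cum 130  ≥ 118.5 → median here
  km 18 (N2, w=25) → cum 155
  km 37 (N1, w=80) → cum 235
  km 39 (N3, w=2) → cum 237
Optimal location: km 10.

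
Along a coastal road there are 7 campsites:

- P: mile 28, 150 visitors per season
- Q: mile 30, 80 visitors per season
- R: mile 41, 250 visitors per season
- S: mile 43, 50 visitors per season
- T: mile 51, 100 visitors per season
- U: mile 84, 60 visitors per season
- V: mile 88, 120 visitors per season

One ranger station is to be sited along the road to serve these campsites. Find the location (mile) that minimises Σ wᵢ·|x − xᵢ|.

For a sum of weighted absolute distances on a line, the optimum is the weighted median (not the mean). Total weight W = 810; half-weight = 405.
Sort by position and accumulate weight:
  mile 28 (P, w=150) → cum 150
  mile 30 (Q, w=80) → cum 230
  mile 41 (R, w=250) → cum 480  ≥ 405 → median here
  mile 43 (S, w=50) → cum 530
  mile 51 (T, w=100) → cum 630
  mile 84 (U, w=60) → cum 690
  mile 88 (V, w=120) → cum 810
Optimal location: mile 41.

x = 41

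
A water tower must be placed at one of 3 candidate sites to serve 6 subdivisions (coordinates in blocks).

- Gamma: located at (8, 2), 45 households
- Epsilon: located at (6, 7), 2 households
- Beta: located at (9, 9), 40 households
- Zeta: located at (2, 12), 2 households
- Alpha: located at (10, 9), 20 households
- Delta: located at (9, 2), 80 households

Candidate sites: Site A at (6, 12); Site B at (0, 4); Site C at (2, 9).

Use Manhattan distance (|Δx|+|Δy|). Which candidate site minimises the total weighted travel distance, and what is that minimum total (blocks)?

Site A, total 1978 blocks

Total weighted distance at each candidate:
  Site A (6, 12): total = 1978
  Site B (0, 4): total = 2228
  Site C (2, 9): total = 2163
Minimum is at Site A with total 1978 blocks.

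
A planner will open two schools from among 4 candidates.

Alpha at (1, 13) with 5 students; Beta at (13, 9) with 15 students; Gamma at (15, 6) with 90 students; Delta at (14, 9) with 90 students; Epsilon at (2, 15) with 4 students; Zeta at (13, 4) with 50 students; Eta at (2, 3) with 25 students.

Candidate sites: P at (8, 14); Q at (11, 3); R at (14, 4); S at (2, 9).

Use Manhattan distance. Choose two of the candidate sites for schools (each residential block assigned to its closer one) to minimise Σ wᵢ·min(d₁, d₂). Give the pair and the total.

{R, S}, total 1059

Evaluate every pair (each demand assigned to the nearer of the two):
  {R, S}: total = 1059
  {P, R}: total = 1253
  {Q, R}: total = 1269
  {Q, S}: total = 1909
  {P, Q}: total = 2003
  {P, S}: total = 3439
Best pair: {R, S} with total 1059.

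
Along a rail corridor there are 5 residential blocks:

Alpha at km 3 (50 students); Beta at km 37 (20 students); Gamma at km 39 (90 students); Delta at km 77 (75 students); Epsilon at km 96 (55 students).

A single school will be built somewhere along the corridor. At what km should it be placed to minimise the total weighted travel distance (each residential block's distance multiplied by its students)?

For a sum of weighted absolute distances on a line, the optimum is the weighted median (not the mean). Total weight W = 290; half-weight = 145.
Sort by position and accumulate weight:
  km 3 (Alpha, w=50) → cum 50
  km 37 (Beta, w=20) → cum 70
  km 39 (Gamma, w=90) → cum 160  ≥ 145 → median here
  km 77 (Delta, w=75) → cum 235
  km 96 (Epsilon, w=55) → cum 290
Optimal location: km 39.

x = 39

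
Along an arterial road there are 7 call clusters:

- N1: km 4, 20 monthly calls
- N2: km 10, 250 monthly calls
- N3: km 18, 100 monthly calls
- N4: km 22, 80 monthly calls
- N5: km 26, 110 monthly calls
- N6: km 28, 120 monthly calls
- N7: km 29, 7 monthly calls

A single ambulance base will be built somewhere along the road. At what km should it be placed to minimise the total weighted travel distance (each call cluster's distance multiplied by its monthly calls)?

x = 18

For a sum of weighted absolute distances on a line, the optimum is the weighted median (not the mean). Total weight W = 687; half-weight = 343.5.
Sort by position and accumulate weight:
  km 4 (N1, w=20) → cum 20
  km 10 (N2, w=250) → cum 270
  km 18 (N3, w=100) → cum 370  ≥ 343.5 → median here
  km 22 (N4, w=80) → cum 450
  km 26 (N5, w=110) → cum 560
  km 28 (N6, w=120) → cum 680
  km 29 (N7, w=7) → cum 687
Optimal location: km 18.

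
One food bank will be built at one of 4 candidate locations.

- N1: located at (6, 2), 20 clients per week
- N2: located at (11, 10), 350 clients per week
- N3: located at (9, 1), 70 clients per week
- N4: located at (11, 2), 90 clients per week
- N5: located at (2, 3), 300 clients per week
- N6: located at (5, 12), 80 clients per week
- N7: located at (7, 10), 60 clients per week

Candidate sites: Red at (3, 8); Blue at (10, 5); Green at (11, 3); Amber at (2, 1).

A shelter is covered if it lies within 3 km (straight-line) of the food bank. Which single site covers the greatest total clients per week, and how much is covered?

Amber, covering 300

Coverage radius r = 3 km; a point is covered iff (Δx)²+(Δy)² ≤ 3² = 9.
  Red (3, 8): covers {none} → 0
  Blue (10, 5): covers {none} → 0
  Green (11, 3): covers {N3, N4} → 160
  Amber (2, 1): covers {N5} → 300
Maximum coverage at Amber: 300 clients per week.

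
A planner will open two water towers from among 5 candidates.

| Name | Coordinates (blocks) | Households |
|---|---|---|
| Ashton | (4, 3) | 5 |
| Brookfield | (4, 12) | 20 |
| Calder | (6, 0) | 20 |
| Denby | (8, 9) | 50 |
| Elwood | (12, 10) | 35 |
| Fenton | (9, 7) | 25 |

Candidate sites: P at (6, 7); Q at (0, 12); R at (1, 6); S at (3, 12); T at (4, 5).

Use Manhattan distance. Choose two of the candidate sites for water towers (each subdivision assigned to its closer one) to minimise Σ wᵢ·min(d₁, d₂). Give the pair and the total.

Evaluate every pair (each demand assigned to the nearer of the two):
  {P, S}: total = 780
  {P, Q}: total = 840
  {P, T}: total = 880
  {P, R}: total = 900
  {S, T}: total = 1130
  {Q, T}: total = 1260
  {R, S}: total = 1280
  {R, T}: total = 1320
  {Q, S}: total = 1430
  {Q, R}: total = 1545
Best pair: {P, S} with total 780.

{P, S}, total 780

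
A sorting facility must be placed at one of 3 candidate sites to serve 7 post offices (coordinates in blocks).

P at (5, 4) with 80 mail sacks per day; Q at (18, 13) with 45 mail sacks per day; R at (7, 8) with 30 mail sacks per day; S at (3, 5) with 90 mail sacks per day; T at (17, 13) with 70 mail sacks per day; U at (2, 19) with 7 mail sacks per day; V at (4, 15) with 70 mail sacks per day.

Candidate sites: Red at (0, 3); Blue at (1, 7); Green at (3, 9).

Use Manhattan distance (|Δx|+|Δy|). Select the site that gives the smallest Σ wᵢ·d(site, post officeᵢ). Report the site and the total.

Green, total 3752 blocks

Total weighted distance at each candidate:
  Red (0, 3): total = 5686
  Blue (1, 7): total = 4566
  Green (3, 9): total = 3752
Minimum is at Green with total 3752 blocks.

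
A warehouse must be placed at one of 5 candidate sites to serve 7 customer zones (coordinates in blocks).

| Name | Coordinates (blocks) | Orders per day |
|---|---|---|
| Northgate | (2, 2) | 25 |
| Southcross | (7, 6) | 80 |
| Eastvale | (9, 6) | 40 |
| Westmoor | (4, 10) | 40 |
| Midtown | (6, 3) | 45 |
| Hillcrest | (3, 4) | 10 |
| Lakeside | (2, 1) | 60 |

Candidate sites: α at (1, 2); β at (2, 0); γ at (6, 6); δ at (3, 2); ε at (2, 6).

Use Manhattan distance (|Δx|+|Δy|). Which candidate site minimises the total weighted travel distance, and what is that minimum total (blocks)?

γ, total 1365 blocks

Total weighted distance at each candidate:
  α (1, 2): total = 2175
  β (2, 0): total = 2355
  γ (6, 6): total = 1365
  δ (3, 2): total = 1745
  ε (2, 6): total = 1665
Minimum is at γ with total 1365 blocks.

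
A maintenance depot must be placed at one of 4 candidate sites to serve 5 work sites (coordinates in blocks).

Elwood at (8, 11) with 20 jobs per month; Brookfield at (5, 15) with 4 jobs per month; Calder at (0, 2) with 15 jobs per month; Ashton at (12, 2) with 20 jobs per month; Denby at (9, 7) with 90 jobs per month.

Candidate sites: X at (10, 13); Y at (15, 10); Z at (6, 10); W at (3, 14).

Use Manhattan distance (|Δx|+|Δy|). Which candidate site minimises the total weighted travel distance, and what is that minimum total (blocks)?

Total weighted distance at each candidate:
  X (10, 13): total = 1313
  Y (15, 10): total = 1595
  Z (6, 10): total = 1114
  W (3, 14): total = 1987
Minimum is at Z with total 1114 blocks.

Z, total 1114 blocks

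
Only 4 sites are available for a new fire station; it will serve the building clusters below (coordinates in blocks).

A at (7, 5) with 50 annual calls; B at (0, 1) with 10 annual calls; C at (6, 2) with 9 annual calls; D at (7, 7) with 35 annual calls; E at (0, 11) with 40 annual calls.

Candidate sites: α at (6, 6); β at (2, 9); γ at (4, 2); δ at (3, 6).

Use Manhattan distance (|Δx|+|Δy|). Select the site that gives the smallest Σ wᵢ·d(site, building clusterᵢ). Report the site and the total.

α, total 756 blocks

Total weighted distance at each candidate:
  α (6, 6): total = 756
  β (2, 9): total = 1054
  γ (4, 2): total = 1168
  δ (3, 6): total = 888
Minimum is at α with total 756 blocks.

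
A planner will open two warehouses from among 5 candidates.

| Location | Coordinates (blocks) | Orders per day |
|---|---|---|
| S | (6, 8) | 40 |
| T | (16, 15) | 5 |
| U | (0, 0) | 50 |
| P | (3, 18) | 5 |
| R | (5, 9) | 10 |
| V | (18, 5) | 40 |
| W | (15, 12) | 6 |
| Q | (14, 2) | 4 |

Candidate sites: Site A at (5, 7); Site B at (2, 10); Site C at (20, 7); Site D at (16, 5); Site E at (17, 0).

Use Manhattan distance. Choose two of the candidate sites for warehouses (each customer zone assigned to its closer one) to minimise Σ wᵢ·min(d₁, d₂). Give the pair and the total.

{Site A, Site D}, total 963

Evaluate every pair (each demand assigned to the nearer of the two):
  {Site A, Site D}: total = 963
  {Site A, Site C}: total = 1089
  {Site B, Site D}: total = 1123
  {Site A, Site E}: total = 1189
  {Site B, Site C}: total = 1249
  {Site B, Site E}: total = 1349
  {Site A, Site B}: total = 1586
  {Site D, Site E}: total = 1848
  {Site C, Site D}: total = 2048
  {Site C, Site E}: total = 2060
Best pair: {Site A, Site D} with total 963.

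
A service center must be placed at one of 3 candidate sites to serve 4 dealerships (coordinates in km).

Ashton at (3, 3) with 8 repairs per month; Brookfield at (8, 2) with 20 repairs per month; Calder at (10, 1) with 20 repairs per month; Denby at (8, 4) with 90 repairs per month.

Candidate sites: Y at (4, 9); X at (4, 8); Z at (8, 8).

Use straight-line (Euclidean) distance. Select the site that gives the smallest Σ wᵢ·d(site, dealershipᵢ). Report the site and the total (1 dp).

Z, total 682.2 km

Total weighted distance at each candidate:
  Y (4, 9): total = 986.2
  X (4, 8): total = 878.5
  Z (8, 8): total = 682.2
Minimum is at Z with total 682.2 km.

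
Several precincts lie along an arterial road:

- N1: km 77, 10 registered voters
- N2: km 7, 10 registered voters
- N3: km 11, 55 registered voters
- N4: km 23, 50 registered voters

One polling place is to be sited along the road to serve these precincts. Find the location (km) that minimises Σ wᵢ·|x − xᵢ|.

x = 11

For a sum of weighted absolute distances on a line, the optimum is the weighted median (not the mean). Total weight W = 125; half-weight = 62.5.
Sort by position and accumulate weight:
  km 7 (N2, w=10) → cum 10
  km 11 (N3, w=55) → cum 65  ≥ 62.5 → median here
  km 23 (N4, w=50) → cum 115
  km 77 (N1, w=10) → cum 125
Optimal location: km 11.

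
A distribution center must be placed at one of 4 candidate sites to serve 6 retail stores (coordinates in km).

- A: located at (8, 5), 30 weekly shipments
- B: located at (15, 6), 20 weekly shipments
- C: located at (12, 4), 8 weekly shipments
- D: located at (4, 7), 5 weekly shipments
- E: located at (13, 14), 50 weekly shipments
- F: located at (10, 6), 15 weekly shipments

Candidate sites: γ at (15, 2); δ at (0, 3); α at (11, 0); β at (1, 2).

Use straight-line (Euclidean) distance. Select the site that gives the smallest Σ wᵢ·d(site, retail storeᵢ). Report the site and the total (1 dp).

Total weighted distance at each candidate:
  γ (15, 2): total = 1102.1
  δ (0, 3): total = 1686.0
  α (11, 0): total = 1200.0
  β (1, 2): total = 1634.5
Minimum is at γ with total 1102.1 km.

γ, total 1102.1 km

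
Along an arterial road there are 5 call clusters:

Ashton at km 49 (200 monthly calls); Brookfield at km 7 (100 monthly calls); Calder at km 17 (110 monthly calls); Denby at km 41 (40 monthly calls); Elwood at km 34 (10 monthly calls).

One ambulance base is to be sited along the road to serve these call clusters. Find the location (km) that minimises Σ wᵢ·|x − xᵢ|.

For a sum of weighted absolute distances on a line, the optimum is the weighted median (not the mean). Total weight W = 460; half-weight = 230.
Sort by position and accumulate weight:
  km 7 (Brookfield, w=100) → cum 100
  km 17 (Calder, w=110) → cum 210
  km 34 (Elwood, w=10) → cum 220
  km 41 (Denby, w=40) → cum 260  ≥ 230 → median here
  km 49 (Ashton, w=200) → cum 460
Optimal location: km 41.

x = 41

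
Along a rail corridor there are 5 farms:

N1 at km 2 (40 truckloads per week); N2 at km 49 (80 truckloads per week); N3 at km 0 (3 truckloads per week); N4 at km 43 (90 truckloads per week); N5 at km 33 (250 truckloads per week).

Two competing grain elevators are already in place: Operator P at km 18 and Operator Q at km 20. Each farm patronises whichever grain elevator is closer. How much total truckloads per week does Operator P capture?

43

The indifferent point is the midpoint (18+20)/2 = 19; farms left of it (closer to Operator P at 18) go to Operator P, those right go to Operator Q.
  N3 at 0 (w=3) → Operator P
  N1 at 2 (w=40) → Operator P
  N5 at 33 (w=250) → Operator Q
  N4 at 43 (w=90) → Operator Q
  N2 at 49 (w=80) → Operator Q
Operator P captures 43; Operator Q captures 420.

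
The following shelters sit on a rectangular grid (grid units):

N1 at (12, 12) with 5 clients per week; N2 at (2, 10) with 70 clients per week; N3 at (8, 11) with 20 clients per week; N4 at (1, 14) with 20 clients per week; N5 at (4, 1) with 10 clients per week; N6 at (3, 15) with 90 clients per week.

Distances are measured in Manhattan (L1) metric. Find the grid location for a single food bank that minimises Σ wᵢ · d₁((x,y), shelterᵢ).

(3, 14)

Manhattan distance separates: Σwᵢ(|x−xᵢ|+|y−yᵢ|) = Σwᵢ|x−xᵢ| + Σwᵢ|y−yᵢ|, so x and y are optimised independently as 1-D weighted medians.
Total weight W = 215; half = 107.5.
x-coordinate, sorted with cumulative weight:
  x=1 (N4, w=20) cum 20
  x=2 (N2, w=70) cum 90
  x=3 (N6, w=90) cum 180  ← median
  x=4 (N5, w=10) cum 190
  x=8 (N3, w=20) cum 210
  x=12 (N1, w=5) cum 215
⇒ x* = 3
y-coordinate, sorted with cumulative weight:
  y=1 (N5, w=10) cum 10
  y=10 (N2, w=70) cum 80
  y=11 (N3, w=20) cum 100
  y=12 (N1, w=5) cum 105
  y=14 (N4, w=20) cum 125  ← median
  y=15 (N6, w=90) cum 215
⇒ y* = 14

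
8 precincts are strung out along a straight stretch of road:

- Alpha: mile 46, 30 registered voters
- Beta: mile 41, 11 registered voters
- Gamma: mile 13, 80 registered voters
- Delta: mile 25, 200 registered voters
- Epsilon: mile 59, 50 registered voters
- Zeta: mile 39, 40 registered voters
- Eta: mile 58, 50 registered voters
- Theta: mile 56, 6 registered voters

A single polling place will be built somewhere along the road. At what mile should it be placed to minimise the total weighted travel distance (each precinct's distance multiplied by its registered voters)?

x = 25

For a sum of weighted absolute distances on a line, the optimum is the weighted median (not the mean). Total weight W = 467; half-weight = 233.5.
Sort by position and accumulate weight:
  mile 13 (Gamma, w=80) → cum 80
  mile 25 (Delta, w=200) → cum 280  ≥ 233.5 → median here
  mile 39 (Zeta, w=40) → cum 320
  mile 41 (Beta, w=11) → cum 331
  mile 46 (Alpha, w=30) → cum 361
  mile 56 (Theta, w=6) → cum 367
  mile 58 (Eta, w=50) → cum 417
  mile 59 (Epsilon, w=50) → cum 467
Optimal location: mile 25.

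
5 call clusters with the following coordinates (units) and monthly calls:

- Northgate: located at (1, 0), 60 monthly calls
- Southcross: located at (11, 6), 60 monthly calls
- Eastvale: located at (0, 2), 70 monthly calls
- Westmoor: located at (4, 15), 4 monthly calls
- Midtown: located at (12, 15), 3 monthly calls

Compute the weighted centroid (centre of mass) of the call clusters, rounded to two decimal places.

The minimiser of Σwᵢ‖p−pᵢ‖² is the weighted centroid p* = (Σwᵢpᵢ)/(Σwᵢ).
Σwᵢ = 197.
Σwᵢxᵢ = 60·1 + 60·11 + 70·0 + 4·4 + 3·12 = 772.
Σwᵢyᵢ = 60·0 + 60·6 + 70·2 + 4·15 + 3·15 = 605.
x* = 772/197 = 3.92, y* = 605/197 = 3.07.

(3.92, 3.07)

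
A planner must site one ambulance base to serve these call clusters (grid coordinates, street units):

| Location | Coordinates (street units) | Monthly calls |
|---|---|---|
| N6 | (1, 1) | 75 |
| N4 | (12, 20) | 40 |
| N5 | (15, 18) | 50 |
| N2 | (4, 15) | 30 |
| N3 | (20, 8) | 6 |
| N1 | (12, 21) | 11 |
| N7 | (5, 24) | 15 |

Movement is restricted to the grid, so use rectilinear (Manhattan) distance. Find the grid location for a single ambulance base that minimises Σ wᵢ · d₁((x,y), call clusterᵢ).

Manhattan distance separates: Σwᵢ(|x−xᵢ|+|y−yᵢ|) = Σwᵢ|x−xᵢ| + Σwᵢ|y−yᵢ|, so x and y are optimised independently as 1-D weighted medians.
Total weight W = 227; half = 113.5.
x-coordinate, sorted with cumulative weight:
  x=1 (N6, w=75) cum 75
  x=4 (N2, w=30) cum 105
  x=5 (N7, w=15) cum 120  ← median
  x=12 (N4, w=40) cum 160
  x=12 (N1, w=11) cum 171
  x=15 (N5, w=50) cum 221
  x=20 (N3, w=6) cum 227
⇒ x* = 5
y-coordinate, sorted with cumulative weight:
  y=1 (N6, w=75) cum 75
  y=8 (N3, w=6) cum 81
  y=15 (N2, w=30) cum 111
  y=18 (N5, w=50) cum 161  ← median
  y=20 (N4, w=40) cum 201
  y=21 (N1, w=11) cum 212
  y=24 (N7, w=15) cum 227
⇒ y* = 18

(5, 18)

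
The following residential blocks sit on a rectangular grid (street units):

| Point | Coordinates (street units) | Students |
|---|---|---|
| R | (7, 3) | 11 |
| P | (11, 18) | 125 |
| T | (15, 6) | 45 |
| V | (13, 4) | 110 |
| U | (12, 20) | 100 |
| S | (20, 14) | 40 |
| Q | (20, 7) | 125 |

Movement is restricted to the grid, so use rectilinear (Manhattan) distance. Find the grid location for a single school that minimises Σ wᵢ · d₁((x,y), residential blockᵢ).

Manhattan distance separates: Σwᵢ(|x−xᵢ|+|y−yᵢ|) = Σwᵢ|x−xᵢ| + Σwᵢ|y−yᵢ|, so x and y are optimised independently as 1-D weighted medians.
Total weight W = 556; half = 278.
x-coordinate, sorted with cumulative weight:
  x=7 (R, w=11) cum 11
  x=11 (P, w=125) cum 136
  x=12 (U, w=100) cum 236
  x=13 (V, w=110) cum 346  ← median
  x=15 (T, w=45) cum 391
  x=20 (S, w=40) cum 431
  x=20 (Q, w=125) cum 556
⇒ x* = 13
y-coordinate, sorted with cumulative weight:
  y=3 (R, w=11) cum 11
  y=4 (V, w=110) cum 121
  y=6 (T, w=45) cum 166
  y=7 (Q, w=125) cum 291  ← median
  y=14 (S, w=40) cum 331
  y=18 (P, w=125) cum 456
  y=20 (U, w=100) cum 556
⇒ y* = 7

(13, 7)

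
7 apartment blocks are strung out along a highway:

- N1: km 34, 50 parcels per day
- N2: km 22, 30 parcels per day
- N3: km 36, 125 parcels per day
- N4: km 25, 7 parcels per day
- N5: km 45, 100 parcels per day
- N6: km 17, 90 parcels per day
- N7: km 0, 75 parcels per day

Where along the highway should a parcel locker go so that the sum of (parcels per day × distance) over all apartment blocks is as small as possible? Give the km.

For a sum of weighted absolute distances on a line, the optimum is the weighted median (not the mean). Total weight W = 477; half-weight = 238.5.
Sort by position and accumulate weight:
  km 0 (N7, w=75) → cum 75
  km 17 (N6, w=90) → cum 165
  km 22 (N2, w=30) → cum 195
  km 25 (N4, w=7) → cum 202
  km 34 (N1, w=50) → cum 252  ≥ 238.5 → median here
  km 36 (N3, w=125) → cum 377
  km 45 (N5, w=100) → cum 477
Optimal location: km 34.

x = 34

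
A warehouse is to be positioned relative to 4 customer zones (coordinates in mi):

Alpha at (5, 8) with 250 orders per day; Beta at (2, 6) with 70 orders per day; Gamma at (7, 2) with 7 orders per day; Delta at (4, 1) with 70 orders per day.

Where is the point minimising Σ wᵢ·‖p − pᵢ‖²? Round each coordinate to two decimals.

The minimiser of Σwᵢ‖p−pᵢ‖² is the weighted centroid p* = (Σwᵢpᵢ)/(Σwᵢ).
Σwᵢ = 397.
Σwᵢxᵢ = 250·5 + 70·2 + 7·7 + 70·4 = 1719.
Σwᵢyᵢ = 250·8 + 70·6 + 7·2 + 70·1 = 2504.
x* = 1719/397 = 4.33, y* = 2504/397 = 6.31.

(4.33, 6.31)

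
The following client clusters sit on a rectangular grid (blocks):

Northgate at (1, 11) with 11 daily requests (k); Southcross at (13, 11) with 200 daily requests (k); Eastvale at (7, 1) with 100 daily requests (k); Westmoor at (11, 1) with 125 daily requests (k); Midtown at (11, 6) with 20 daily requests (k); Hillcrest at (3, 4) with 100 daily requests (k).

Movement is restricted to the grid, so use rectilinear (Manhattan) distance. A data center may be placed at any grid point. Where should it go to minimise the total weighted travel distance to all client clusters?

(11, 4)

Manhattan distance separates: Σwᵢ(|x−xᵢ|+|y−yᵢ|) = Σwᵢ|x−xᵢ| + Σwᵢ|y−yᵢ|, so x and y are optimised independently as 1-D weighted medians.
Total weight W = 556; half = 278.
x-coordinate, sorted with cumulative weight:
  x=1 (Northgate, w=11) cum 11
  x=3 (Hillcrest, w=100) cum 111
  x=7 (Eastvale, w=100) cum 211
  x=11 (Westmoor, w=125) cum 336  ← median
  x=11 (Midtown, w=20) cum 356
  x=13 (Southcross, w=200) cum 556
⇒ x* = 11
y-coordinate, sorted with cumulative weight:
  y=1 (Eastvale, w=100) cum 100
  y=1 (Westmoor, w=125) cum 225
  y=4 (Hillcrest, w=100) cum 325  ← median
  y=6 (Midtown, w=20) cum 345
  y=11 (Northgate, w=11) cum 356
  y=11 (Southcross, w=200) cum 556
⇒ y* = 4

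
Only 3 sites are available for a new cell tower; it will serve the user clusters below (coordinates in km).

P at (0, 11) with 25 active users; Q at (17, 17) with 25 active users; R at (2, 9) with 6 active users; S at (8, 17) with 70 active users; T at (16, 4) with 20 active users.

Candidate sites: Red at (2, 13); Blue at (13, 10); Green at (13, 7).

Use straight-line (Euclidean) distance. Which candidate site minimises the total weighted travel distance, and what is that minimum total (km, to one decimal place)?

Red, total 1320.5 km

Total weighted distance at each candidate:
  Red (2, 13): total = 1320.5
  Blue (13, 10): total = 1330.1
  Green (13, 7): total = 1543.9
Minimum is at Red with total 1320.5 km.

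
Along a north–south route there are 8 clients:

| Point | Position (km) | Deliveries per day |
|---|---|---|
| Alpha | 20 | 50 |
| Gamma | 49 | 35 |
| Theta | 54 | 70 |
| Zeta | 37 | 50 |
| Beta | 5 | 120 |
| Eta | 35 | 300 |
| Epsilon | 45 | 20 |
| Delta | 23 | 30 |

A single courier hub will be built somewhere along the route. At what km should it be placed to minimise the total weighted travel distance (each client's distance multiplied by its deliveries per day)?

For a sum of weighted absolute distances on a line, the optimum is the weighted median (not the mean). Total weight W = 675; half-weight = 337.5.
Sort by position and accumulate weight:
  km 5 (Beta, w=120) → cum 120
  km 20 (Alpha, w=50) → cum 170
  km 23 (Delta, w=30) → cum 200
  km 35 (Eta, w=300) → cum 500  ≥ 337.5 → median here
  km 37 (Zeta, w=50) → cum 550
  km 45 (Epsilon, w=20) → cum 570
  km 49 (Gamma, w=35) → cum 605
  km 54 (Theta, w=70) → cum 675
Optimal location: km 35.

x = 35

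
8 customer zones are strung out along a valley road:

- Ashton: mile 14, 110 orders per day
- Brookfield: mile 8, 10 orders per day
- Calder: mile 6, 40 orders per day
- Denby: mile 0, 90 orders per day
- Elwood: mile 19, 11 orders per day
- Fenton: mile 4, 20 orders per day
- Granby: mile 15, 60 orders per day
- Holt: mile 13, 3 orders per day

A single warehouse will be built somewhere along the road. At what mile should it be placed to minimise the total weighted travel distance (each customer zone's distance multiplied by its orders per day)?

For a sum of weighted absolute distances on a line, the optimum is the weighted median (not the mean). Total weight W = 344; half-weight = 172.
Sort by position and accumulate weight:
  mile 0 (Denby, w=90) → cum 90
  mile 4 (Fenton, w=20) → cum 110
  mile 6 (Calder, w=40) → cum 150
  mile 8 (Brookfield, w=10) → cum 160
  mile 13 (Holt, w=3) → cum 163
  mile 14 (Ashton, w=110) → cum 273  ≥ 172 → median here
  mile 15 (Granby, w=60) → cum 333
  mile 19 (Elwood, w=11) → cum 344
Optimal location: mile 14.

x = 14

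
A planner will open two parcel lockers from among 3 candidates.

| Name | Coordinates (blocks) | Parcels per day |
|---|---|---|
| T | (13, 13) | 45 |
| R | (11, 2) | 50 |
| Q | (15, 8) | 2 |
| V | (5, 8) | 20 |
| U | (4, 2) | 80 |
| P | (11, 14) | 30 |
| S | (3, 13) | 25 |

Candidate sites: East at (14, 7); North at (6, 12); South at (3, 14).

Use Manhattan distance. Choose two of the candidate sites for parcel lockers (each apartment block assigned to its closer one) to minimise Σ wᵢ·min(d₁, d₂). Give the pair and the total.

Evaluate every pair (each demand assigned to the nearer of the two):
  {East, North}: total = 2089
  {East, South}: total = 2184
  {North, South}: total = 2431
Best pair: {East, North} with total 2089.

{East, North}, total 2089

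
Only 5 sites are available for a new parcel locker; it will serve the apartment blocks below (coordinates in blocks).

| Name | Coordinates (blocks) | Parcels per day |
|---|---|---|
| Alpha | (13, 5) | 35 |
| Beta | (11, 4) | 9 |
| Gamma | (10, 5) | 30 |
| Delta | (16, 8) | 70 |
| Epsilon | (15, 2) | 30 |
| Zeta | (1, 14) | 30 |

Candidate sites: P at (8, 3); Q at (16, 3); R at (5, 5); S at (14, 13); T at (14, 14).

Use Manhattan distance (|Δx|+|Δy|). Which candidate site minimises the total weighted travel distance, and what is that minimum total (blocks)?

Total weighted distance at each candidate:
  P (8, 3): total = 2091
  Q (16, 3): total = 1659
  R (5, 5): total = 2253
  S (14, 13): total = 2053
  T (14, 14): total = 2197
Minimum is at Q with total 1659 blocks.

Q, total 1659 blocks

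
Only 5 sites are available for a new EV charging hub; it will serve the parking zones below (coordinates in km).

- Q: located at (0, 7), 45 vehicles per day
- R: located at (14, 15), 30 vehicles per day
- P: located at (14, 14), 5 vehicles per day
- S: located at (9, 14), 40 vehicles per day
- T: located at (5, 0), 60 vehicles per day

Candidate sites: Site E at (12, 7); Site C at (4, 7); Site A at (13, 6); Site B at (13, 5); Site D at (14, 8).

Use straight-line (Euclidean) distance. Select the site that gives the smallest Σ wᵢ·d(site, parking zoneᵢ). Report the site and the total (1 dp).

Total weighted distance at each candidate:
  Site E (12, 7): total = 1722.4
  Site C (4, 7): total = 1393.6
  Site A (13, 6): total = 1856.5
  Site B (13, 5): total = 1898.6
  Site D (14, 8): total = 1906.5
Minimum is at Site C with total 1393.6 km.

Site C, total 1393.6 km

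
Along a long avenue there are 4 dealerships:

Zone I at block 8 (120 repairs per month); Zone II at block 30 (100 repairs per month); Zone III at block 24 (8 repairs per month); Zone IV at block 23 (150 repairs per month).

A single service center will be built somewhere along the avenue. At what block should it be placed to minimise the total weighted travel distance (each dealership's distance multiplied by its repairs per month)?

x = 23

For a sum of weighted absolute distances on a line, the optimum is the weighted median (not the mean). Total weight W = 378; half-weight = 189.
Sort by position and accumulate weight:
  block 8 (Zone I, w=120) → cum 120
  block 23 (Zone IV, w=150) → cum 270  ≥ 189 → median here
  block 24 (Zone III, w=8) → cum 278
  block 30 (Zone II, w=100) → cum 378
Optimal location: block 23.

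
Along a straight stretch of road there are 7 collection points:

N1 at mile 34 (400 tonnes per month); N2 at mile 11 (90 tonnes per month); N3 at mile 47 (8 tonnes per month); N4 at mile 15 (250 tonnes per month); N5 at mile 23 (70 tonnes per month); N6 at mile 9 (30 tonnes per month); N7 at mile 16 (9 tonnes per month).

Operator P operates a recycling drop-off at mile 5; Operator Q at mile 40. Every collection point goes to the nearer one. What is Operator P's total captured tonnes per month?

The indifferent point is the midpoint (5+40)/2 = 22.5; collection points left of it (closer to Operator P at 5) go to Operator P, those right go to Operator Q.
  N6 at 9 (w=30) → Operator P
  N2 at 11 (w=90) → Operator P
  N4 at 15 (w=250) → Operator P
  N7 at 16 (w=9) → Operator P
  N5 at 23 (w=70) → Operator Q
  N1 at 34 (w=400) → Operator Q
  N3 at 47 (w=8) → Operator Q
Operator P captures 379; Operator Q captures 478.

379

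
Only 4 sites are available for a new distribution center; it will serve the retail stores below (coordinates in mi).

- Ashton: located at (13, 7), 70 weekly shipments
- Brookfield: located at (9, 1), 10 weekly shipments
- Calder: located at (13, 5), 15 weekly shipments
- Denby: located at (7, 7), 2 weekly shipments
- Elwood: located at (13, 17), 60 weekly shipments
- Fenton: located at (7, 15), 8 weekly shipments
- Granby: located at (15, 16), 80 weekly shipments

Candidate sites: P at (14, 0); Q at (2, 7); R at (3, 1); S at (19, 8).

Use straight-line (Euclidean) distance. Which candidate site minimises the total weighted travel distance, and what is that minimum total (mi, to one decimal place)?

Total weighted distance at each candidate:
  P (14, 0): total = 3078.9
  Q (2, 7): total = 3272.2
  R (3, 1): total = 3837.6
  S (19, 8): total = 2148.2
Minimum is at S with total 2148.2 mi.

S, total 2148.2 mi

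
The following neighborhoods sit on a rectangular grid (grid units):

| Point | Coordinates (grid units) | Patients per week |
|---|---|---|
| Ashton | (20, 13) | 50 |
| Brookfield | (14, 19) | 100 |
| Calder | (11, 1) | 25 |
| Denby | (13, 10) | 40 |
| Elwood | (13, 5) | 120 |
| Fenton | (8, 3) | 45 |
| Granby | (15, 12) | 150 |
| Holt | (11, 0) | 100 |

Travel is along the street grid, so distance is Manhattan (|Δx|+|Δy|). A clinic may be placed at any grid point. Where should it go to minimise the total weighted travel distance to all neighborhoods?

(13, 10)

Manhattan distance separates: Σwᵢ(|x−xᵢ|+|y−yᵢ|) = Σwᵢ|x−xᵢ| + Σwᵢ|y−yᵢ|, so x and y are optimised independently as 1-D weighted medians.
Total weight W = 630; half = 315.
x-coordinate, sorted with cumulative weight:
  x=8 (Fenton, w=45) cum 45
  x=11 (Calder, w=25) cum 70
  x=11 (Holt, w=100) cum 170
  x=13 (Denby, w=40) cum 210
  x=13 (Elwood, w=120) cum 330  ← median
  x=14 (Brookfield, w=100) cum 430
  x=15 (Granby, w=150) cum 580
  x=20 (Ashton, w=50) cum 630
⇒ x* = 13
y-coordinate, sorted with cumulative weight:
  y=0 (Holt, w=100) cum 100
  y=1 (Calder, w=25) cum 125
  y=3 (Fenton, w=45) cum 170
  y=5 (Elwood, w=120) cum 290
  y=10 (Denby, w=40) cum 330  ← median
  y=12 (Granby, w=150) cum 480
  y=13 (Ashton, w=50) cum 530
  y=19 (Brookfield, w=100) cum 630
⇒ y* = 10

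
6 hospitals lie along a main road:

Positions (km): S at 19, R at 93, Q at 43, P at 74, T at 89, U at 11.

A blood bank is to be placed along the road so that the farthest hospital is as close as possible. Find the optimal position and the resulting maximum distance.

location 52, max distance 41

The 1-center on a line is the midpoint of the two extreme points: leftmost at 11, rightmost at 93.
Optimal location = (11 + 93)/2 = 52; maximum distance = (93 − 11)/2 = 41.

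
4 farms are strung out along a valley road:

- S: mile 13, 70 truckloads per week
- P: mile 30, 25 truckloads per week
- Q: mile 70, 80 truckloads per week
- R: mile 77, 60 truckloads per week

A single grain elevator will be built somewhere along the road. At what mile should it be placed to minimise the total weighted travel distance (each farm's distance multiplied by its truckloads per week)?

x = 70

For a sum of weighted absolute distances on a line, the optimum is the weighted median (not the mean). Total weight W = 235; half-weight = 117.5.
Sort by position and accumulate weight:
  mile 13 (S, w=70) → cum 70
  mile 30 (P, w=25) → cum 95
  mile 70 (Q, w=80) → cum 175  ≥ 117.5 → median here
  mile 77 (R, w=60) → cum 235
Optimal location: mile 70.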